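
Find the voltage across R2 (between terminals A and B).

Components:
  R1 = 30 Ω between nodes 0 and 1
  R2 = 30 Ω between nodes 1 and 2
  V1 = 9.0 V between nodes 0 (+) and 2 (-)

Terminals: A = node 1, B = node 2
R1 and R2 are in series across V1 (node 0 → node 1 → node 2), and the output A–B is taken across R2, so this is a voltage divider.
Series current: I = V1/(R1 + R2) = 9/(30 + 30) = 9/60 = 0.15 A
V_R2 = I × R2 = V1 × R2/(R1 + R2) = 9 × 30/60 = 4.5 V

Final answer: 4.5 V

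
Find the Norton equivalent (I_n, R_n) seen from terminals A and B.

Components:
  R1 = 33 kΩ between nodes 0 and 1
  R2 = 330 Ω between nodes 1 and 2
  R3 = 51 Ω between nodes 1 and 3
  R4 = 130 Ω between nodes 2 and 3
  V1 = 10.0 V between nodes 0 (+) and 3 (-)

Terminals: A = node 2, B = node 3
Find the Thévenin equivalent first; then I_n = V_th/R_th and R_n = R_th.
Step 1 — V_th is the open-circuit voltage V_A - V_B (nothing connected across the terminals).
Nodal analysis, taking node 3 as the 0 V reference.
Source V1 fixes V_0 = 10 V.
KCL at each unknown node (sum of currents leaving = 0; resistances in Ω):
  Node 1: (V_1 - 10)/33000 + (V_1 - V_2)/330 + (V_1 - 0)/51 = 0
  Node 2: (V_2 - V_1)/330 + (V_2 - 0)/130 = 0
Collecting terms (coefficients in siemens):
  0.02267·V_1 - 0.00303·V_2 = 0.000303
  0.01072·V_2 - 0.00303·V_1 = 0
Determinant D = (0.02267)(0.01072) - (-0.00303)(-0.00303) = 0.0002339
V_1 = [(0.000303)(0.01072) - (-0.00303)(0)]/D = 0.01389 V
V_2 = [(0.02267)(0) - (0.000303)(-0.00303)]/D = 0.003926 V
V_th = V_2 - V_3 = 0.003926 - 0 = 0.003926 V
Step 2 — R_th: zero the source — replace V1 by a short circuit (node 3 merges into node 0) — and find the resistance seen between A (node 2) and B (node 0).
Reduce the network between node 2 (A) and node 0 (B) by series/parallel combination:
  Rp1 = R1 ‖ R3 (parallel, both between nodes 0 and 1) = 1/(1/33000 + 1/51) = 50.92 Ω
  Rs1 = R2 + Rp1 (series, joined only at node 1) = 330 + 50.92 = 380.9 Ω
  Rp2 = R4 ‖ Rs1 (parallel, both between nodes 0 and 2) = 1/(1/130 + 1/380.9) = 96.92 Ω
R_th = 96.92 Ω
I_n = V_th/R_th = 0.003926/96.92 = 0.00004051 A, and R_n = R_th = 96.92 Ω

Final answer: I_n = 4.051e-05 A, R_n = 96.92 Ω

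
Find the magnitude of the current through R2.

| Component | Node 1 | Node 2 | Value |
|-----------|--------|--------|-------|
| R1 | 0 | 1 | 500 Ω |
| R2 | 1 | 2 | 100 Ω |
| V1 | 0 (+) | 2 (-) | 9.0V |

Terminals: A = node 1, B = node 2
Nodal analysis, taking node 2 as the 0 V reference.
Source V1 fixes V_0 = 9 V.
KCL at each unknown node (sum of currents leaving = 0; resistances in Ω):
  Node 1: (V_1 - 9)/500 + (V_1 - 0)/100 = 0
Collecting terms: 0.012 × V_1 = 0.018  =>  V_1 = 1.5 V
I_R2 = (V_1 - V_2)/R2 = (1.5 - 0)/100 = 0.015 A
|I_R2| = 0.015 A

Final answer: |I_R2| = 0.015 A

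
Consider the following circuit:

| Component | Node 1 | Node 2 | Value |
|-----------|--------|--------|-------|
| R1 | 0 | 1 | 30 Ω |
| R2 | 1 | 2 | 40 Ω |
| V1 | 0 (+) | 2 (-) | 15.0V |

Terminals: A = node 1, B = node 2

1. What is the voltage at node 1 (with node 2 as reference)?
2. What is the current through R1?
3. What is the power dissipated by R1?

Nodal analysis, taking node 2 as the 0 V reference.
Source V1 fixes V_0 = 15 V.
KCL at each unknown node (sum of currents leaving = 0; resistances in Ω):
  Node 1: (V_1 - 15)/30 + (V_1 - 0)/40 = 0
Collecting terms: 0.05833 × V_1 = 0.5  =>  V_1 = 8.571 V
Part 1:
  Read off the nodal solution: V_1 = 8.571 V
Part 2:
  I_R1 = (V_0 - V_1)/R1 = (15 - 8.571)/30 = 0.2143 A
  Magnitude: I_R1 = 0.2143 A
Part 3:
  I_R1 = (V_0 - V_1)/R1 = (15 - 8.571)/30 = 0.2143 A
  P_R1 = I_R1² × R1 = (0.2143)² × 30 = 1.378 W

Final answers:
1. V_1 = 8.571 V
2. I_R1 = 0.2143 A
3. P_R1 = 1.378 W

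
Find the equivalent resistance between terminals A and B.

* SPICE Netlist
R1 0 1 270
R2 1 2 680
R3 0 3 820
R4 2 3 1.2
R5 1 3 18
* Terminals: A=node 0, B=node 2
The network is not a plain series/parallel combination. Inject a 1 A test current into terminal A (node 0) and return it from terminal B (node 2); then R_eq = V_A / (1 A).
Nodal analysis, taking node 2 as the 0 V reference.
Current source I_test pushes 1 A into node 0 and draws it out of node 2.
KCL at each unknown node (sum of currents leaving = 0; resistances in Ω):
  Node 0: (V_0 - V_1)/270 + (V_0 - V_3)/820 - 1 = 0
  Node 1: (V_1 - V_0)/270 + (V_1 - 0)/680 + (V_1 - V_3)/18 = 0
  Node 3: (V_3 - V_0)/820 + (V_3 - V_1)/18 + (V_3 - 0)/1.2 = 0
Collecting terms (coefficients in siemens):
  0.004923·V_0 - 0.003704·V_1 - 0.00122·V_3 = 1
  0.06073·V_1 - 0.003704·V_0 - 0.05556·V_3 = 0
  0.8901·V_3 - 0.00122·V_0 - 0.05556·V_1 = 0
Solving these 3 simultaneous equations (Gaussian elimination) gives:
  V_0 = 214 V, V_1 = 14.13 V, V_3 = 1.175 V
R_eq = V_0 / 1 A = 214 Ω

Final answer: 214 Ω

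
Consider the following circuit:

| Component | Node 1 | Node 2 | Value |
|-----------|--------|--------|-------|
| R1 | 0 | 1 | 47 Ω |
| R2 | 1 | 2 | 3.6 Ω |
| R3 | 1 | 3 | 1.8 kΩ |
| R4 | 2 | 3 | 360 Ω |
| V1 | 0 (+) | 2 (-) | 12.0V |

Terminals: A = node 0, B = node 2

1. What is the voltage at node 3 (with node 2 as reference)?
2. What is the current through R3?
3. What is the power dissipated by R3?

Nodal analysis, taking node 2 as the 0 V reference.
Source V1 fixes V_0 = 12 V.
KCL at each unknown node (sum of currents leaving = 0; resistances in Ω):
  Node 1: (V_1 - 12)/47 + (V_1 - 0)/3.6 + (V_1 - V_3)/1800 = 0
  Node 3: (V_3 - V_1)/1800 + (V_3 - 0)/360 = 0
Collecting terms (coefficients in siemens):
  0.2996·V_1 - 0.0005556·V_3 = 0.2553
  0.003333·V_3 - 0.0005556·V_1 = 0
Determinant D = (0.2996)(0.003333) - (-0.0005556)(-0.0005556) = 0.0009984
V_1 = [(0.2553)(0.003333) - (-0.0005556)(0)]/D = 0.8524 V
V_3 = [(0.2996)(0) - (0.2553)(-0.0005556)]/D = 0.1421 V
Part 1:
  Read off the nodal solution: V_3 = 0.1421 V
Part 2:
  I_R3 = (V_1 - V_3)/R3 = (0.8524 - 0.1421)/1800 = 0.0003946 A
  Magnitude: I_R3 = 0.0003946 A
Part 3:
  I_R3 = (V_1 - V_3)/R3 = (0.8524 - 0.1421)/1800 = 0.0003946 A
  P_R3 = I_R3² × R3 = (0.0003946)² × 1800 = 0.0002803 W

Final answers:
1. V_3 = 0.1421 V
2. I_R3 = 0.0003946 A
3. P_R3 = 0.0002803 W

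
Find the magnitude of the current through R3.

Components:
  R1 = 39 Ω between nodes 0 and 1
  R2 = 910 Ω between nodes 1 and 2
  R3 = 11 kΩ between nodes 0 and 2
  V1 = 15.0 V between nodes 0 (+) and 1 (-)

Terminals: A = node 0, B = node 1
Nodal analysis, taking node 1 as the 0 V reference.
Source V1 fixes V_0 = 15 V.
KCL at each unknown node (sum of currents leaving = 0; resistances in Ω):
  Node 2: (V_2 - 0)/910 + (V_2 - 15)/11000 = 0
Collecting terms: 0.00119 × V_2 = 0.001364  =>  V_2 = 1.146 V
I_R3 = (V_0 - V_2)/R3 = (15 - 1.146)/11000 = 0.001259 A
|I_R3| = 0.001259 A

Final answer: |I_R3| = 0.001259 A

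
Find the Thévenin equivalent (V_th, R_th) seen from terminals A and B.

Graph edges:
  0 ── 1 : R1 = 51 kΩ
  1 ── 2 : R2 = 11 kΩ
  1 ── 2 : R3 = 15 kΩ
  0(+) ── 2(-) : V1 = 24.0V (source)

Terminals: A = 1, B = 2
Step 1 — V_th is the open-circuit voltage V_A - V_B (nothing connected across the terminals).
Nodal analysis, taking node 2 as the 0 V reference.
Source V1 fixes V_0 = 24 V.
KCL at each unknown node (sum of currents leaving = 0; resistances in Ω):
  Node 1: (V_1 - 24)/51000 + (V_1 - 0)/11000 + (V_1 - 0)/15000 = 0
Collecting terms: 0.0001772 × V_1 = 0.0004706  =>  V_1 = 2.656 V
V_th = V_1 - V_2 = 2.656 - 0 = 2.656 V
Step 2 — R_th: zero the source — replace V1 by a short circuit (node 2 merges into node 0) — and find the resistance seen between A (node 1) and B (node 0).
Reduce the network between node 1 (A) and node 0 (B) by series/parallel combination:
  Rp1 = R1 ‖ R2 ‖ R3 (parallel, all between nodes 0 and 1) = 1/(1/51000 + 1/11000 + 1/15000) = 5644 Ω
R_th = 5.644 kΩ

Final answer: V_th = 2.656 V, R_th = 5.644 kΩ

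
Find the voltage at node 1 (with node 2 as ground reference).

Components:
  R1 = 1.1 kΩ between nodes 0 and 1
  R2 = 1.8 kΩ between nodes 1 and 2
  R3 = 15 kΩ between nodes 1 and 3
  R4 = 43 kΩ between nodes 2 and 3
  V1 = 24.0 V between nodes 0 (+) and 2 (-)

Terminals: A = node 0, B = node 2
Nodal analysis, taking node 2 as the 0 V reference.
Source V1 fixes V_0 = 24 V.
KCL at each unknown node (sum of currents leaving = 0; resistances in Ω):
  Node 1: (V_1 - 24)/1100 + (V_1 - 0)/1800 + (V_1 - V_3)/15000 = 0
  Node 3: (V_3 - V_1)/15000 + (V_3 - 0)/43000 = 0
Collecting terms (coefficients in siemens):
  0.001531·V_1 - 0.00006667·V_3 = 0.02182
  0.00008992·V_3 - 0.00006667·V_1 = 0
Determinant D = (0.001531)(0.00008992) - (-0.00006667)(-0.00006667) = 0.0000001333
V_1 = [(0.02182)(0.00008992) - (-0.00006667)(0)]/D = 14.72 V
V_3 = [(0.001531)(0) - (0.02182)(-0.00006667)]/D = 10.92 V
The requested potential is V_1 = 14.72 V.

Final answer: V_1 = 14.72 V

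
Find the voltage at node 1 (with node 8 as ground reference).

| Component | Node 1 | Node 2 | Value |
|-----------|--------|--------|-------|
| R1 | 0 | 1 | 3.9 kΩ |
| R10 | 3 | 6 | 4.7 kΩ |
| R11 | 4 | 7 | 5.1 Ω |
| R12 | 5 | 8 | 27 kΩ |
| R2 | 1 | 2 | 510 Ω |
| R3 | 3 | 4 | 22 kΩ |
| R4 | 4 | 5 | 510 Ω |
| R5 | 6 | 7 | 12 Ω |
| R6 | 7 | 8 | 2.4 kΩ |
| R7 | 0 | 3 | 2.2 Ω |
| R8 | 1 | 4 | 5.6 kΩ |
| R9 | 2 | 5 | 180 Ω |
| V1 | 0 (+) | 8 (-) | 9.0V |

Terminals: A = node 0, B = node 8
Nodal analysis, taking node 8 as the 0 V reference.
Source V1 fixes V_0 = 9 V.
KCL at each unknown node (sum of currents leaving = 0; resistances in Ω):
  Node 1: (V_1 - 9)/3900 + (V_1 - V_2)/510 + (V_1 - V_4)/5600 = 0
  Node 2: (V_2 - V_1)/510 + (V_2 - V_5)/180 = 0
  Node 3: (V_3 - V_4)/22000 + (V_3 - 9)/2.2 + (V_3 - V_6)/4700 = 0
  Node 4: (V_4 - V_3)/22000 + (V_4 - V_5)/510 + (V_4 - V_1)/5600 + (V_4 - V_7)/5.1 = 0
  Node 5: (V_5 - V_4)/510 + (V_5 - V_2)/180 + (V_5 - 0)/27000 = 0
  Node 6: (V_6 - V_7)/12 + (V_6 - V_3)/4700 = 0
  Node 7: (V_7 - V_6)/12 + (V_7 - 0)/2400 + (V_7 - V_4)/5.1 = 0
Collecting terms (coefficients in siemens):
  0.002396·V_1 - 0.001961·V_2 - 0.0001786·V_4 = 0.002308
  0.007516·V_2 - 0.001961·V_1 - 0.005556·V_5 = 0
  0.4548·V_3 - 0.00004545·V_4 - 0.0002128·V_6 = 4.091
  0.1983·V_4 - 0.0001786·V_1 - 0.00004545·V_3 - 0.001961·V_5 - 0.1961·V_7 = 0
  0.007553·V_5 - 0.005556·V_2 - 0.001961·V_4 = 0
  0.08355·V_6 - 0.0002128·V_3 - 0.08333·V_7 = 0
  0.2798·V_7 - 0.1961·V_4 - 0.08333·V_6 = 0
Solving these 7 simultaneous equations (Gaussian elimination) gives:
  V_1 = 5.389 V, V_2 = 4.993 V, V_3 = 8.997 V, V_4 = 4.549 V
  V_5 = 4.853 V, V_6 = 4.556 V, V_7 = 4.544 V
The requested potential is V_1 = 5.389 V.

Final answer: V_1 = 5.389 V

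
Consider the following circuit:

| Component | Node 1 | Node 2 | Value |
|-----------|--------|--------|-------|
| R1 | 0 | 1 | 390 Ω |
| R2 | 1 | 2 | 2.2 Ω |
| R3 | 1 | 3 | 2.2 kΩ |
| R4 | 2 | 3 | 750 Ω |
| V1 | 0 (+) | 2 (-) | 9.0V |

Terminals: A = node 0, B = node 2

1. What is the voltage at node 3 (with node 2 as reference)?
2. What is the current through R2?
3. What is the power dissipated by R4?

Nodal analysis, taking node 2 as the 0 V reference.
Source V1 fixes V_0 = 9 V.
KCL at each unknown node (sum of currents leaving = 0; resistances in Ω):
  Node 1: (V_1 - 9)/390 + (V_1 - 0)/2.2 + (V_1 - V_3)/2200 = 0
  Node 3: (V_3 - V_1)/2200 + (V_3 - 0)/750 = 0
Collecting terms (coefficients in siemens):
  0.4576·V_1 - 0.0004545·V_3 = 0.02308
  0.001788·V_3 - 0.0004545·V_1 = 0
Determinant D = (0.4576)(0.001788) - (-0.0004545)(-0.0004545) = 0.0008179
V_1 = [(0.02308)(0.001788) - (-0.0004545)(0)]/D = 0.05045 V
V_3 = [(0.4576)(0) - (0.02308)(-0.0004545)]/D = 0.01283 V
Part 1:
  Read off the nodal solution: V_3 = 0.01283 V
Part 2:
  I_R2 = (V_1 - V_2)/R2 = (0.05045 - 0)/2.2 = 0.02293 A
  Magnitude: I_R2 = 0.02293 A
Part 3:
  I_R4 = (V_2 - V_3)/R4 = (0 - 0.01283)/750 = -0.0000171 A
  P_R4 = I_R4² × R4 = (-0.0000171)² × 750 = 0.0000002193 W

Final answers:
1. V_3 = 0.01283 V
2. I_R2 = 0.02293 A
3. P_R4 = 2.193e-07 W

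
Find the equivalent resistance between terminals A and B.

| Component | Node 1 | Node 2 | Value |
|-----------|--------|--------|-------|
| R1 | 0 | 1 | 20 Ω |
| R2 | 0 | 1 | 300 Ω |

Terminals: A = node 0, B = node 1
Reduce the network between node 0 (A) and node 1 (B) by series/parallel combination:
  Rp1 = R1 ‖ R2 (parallel, both between nodes 0 and 1) = 1/(1/20 + 1/300) = 18.75 Ω
R_eq = 18.75 Ω

Final answer: 18.75 Ω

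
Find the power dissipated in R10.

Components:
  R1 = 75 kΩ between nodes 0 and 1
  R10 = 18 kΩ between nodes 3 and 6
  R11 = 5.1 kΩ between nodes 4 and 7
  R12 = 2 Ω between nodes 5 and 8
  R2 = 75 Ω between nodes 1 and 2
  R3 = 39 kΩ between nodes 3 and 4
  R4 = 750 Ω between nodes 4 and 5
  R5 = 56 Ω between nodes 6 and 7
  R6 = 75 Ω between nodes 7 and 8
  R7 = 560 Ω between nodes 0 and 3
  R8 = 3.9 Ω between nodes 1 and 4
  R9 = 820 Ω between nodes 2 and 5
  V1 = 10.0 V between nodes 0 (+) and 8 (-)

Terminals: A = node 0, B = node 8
Nodal analysis, taking node 8 as the 0 V reference.
Source V1 fixes V_0 = 10 V.
KCL at each unknown node (sum of currents leaving = 0; resistances in Ω):
  Node 1: (V_1 - 10)/75000 + (V_1 - V_2)/75 + (V_1 - V_4)/3.9 = 0
  Node 2: (V_2 - V_1)/75 + (V_2 - V_5)/820 = 0
  Node 3: (V_3 - V_4)/39000 + (V_3 - 10)/560 + (V_3 - V_6)/18000 = 0
  Node 4: (V_4 - V_3)/39000 + (V_4 - V_5)/750 + (V_4 - V_1)/3.9 + (V_4 - V_7)/5100 = 0
  Node 5: (V_5 - V_4)/750 + (V_5 - V_2)/820 + (V_5 - 0)/2 = 0
  Node 6: (V_6 - V_7)/56 + (V_6 - V_3)/18000 = 0
  Node 7: (V_7 - V_6)/56 + (V_7 - 0)/75 + (V_7 - V_4)/5100 = 0
Collecting terms (coefficients in siemens):
  0.2698·V_1 - 0.01333·V_2 - 0.2564·V_4 = 0.0001333
  0.01455·V_2 - 0.01333·V_1 - 0.00122·V_5 = 0
  0.001867·V_3 - 0.00002564·V_4 - 0.00005556·V_6 = 0.01786
  0.258·V_4 - 0.2564·V_1 - 0.00002564·V_3 - 0.001333·V_5 - 0.0001961·V_7 = 0
  0.5026·V_5 - 0.00122·V_2 - 0.001333·V_4 = 0
  0.01791·V_6 - 0.00005556·V_3 - 0.01786·V_7 = 0
  0.03139·V_7 - 0.0001961·V_4 - 0.01786·V_6 = 0
Solving these 7 simultaneous equations (Gaussian elimination) gives:
  V_1 = 0.1446 V, V_2 = 0.1325 V, V_3 = 9.569 V, V_4 = 0.1447 V
  V_5 = 0.0007055 V, V_6 = 0.07065 V, V_7 = 0.0411 V
I_R10 = (V_3 - V_6)/R10 = (9.569 - 0.07065)/18000 = 0.0005277 A
P_R10 = I_R10² × R10 = (0.0005277)² × 18000 = 0.005012 W

Final answer: 0.005012 W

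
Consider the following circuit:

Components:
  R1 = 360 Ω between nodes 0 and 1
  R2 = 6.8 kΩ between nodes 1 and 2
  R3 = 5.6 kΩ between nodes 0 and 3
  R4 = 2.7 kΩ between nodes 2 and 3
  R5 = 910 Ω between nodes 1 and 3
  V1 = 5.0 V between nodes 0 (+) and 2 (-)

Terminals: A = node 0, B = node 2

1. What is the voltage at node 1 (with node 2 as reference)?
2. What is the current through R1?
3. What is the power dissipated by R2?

Nodal analysis, taking node 2 as the 0 V reference.
Source V1 fixes V_0 = 5 V.
KCL at each unknown node (sum of currents leaving = 0; resistances in Ω):
  Node 1: (V_1 - 5)/360 + (V_1 - 0)/6800 + (V_1 - V_3)/910 = 0
  Node 3: (V_3 - 5)/5600 + (V_3 - 0)/2700 + (V_3 - V_1)/910 = 0
Collecting terms (coefficients in siemens):
  0.004024·V_1 - 0.001099·V_3 = 0.01389
  0.001648·V_3 - 0.001099·V_1 = 0.0008929
Determinant D = (0.004024)(0.001648) - (-0.001099)(-0.001099) = 0.000005423
V_1 = [(0.01389)(0.001648) - (-0.001099)(0.0008929)]/D = 4.401 V
V_3 = [(0.004024)(0.0008929) - (0.01389)(-0.001099)]/D = 3.477 V
Part 1:
  Read off the nodal solution: V_1 = 4.401 V
Part 2:
  I_R1 = (V_0 - V_1)/R1 = (5 - 4.401)/360 = 0.001663 A
  Magnitude: I_R1 = 0.001663 A
Part 3:
  I_R2 = (V_1 - V_2)/R2 = (4.401 - 0)/6800 = 0.0006473 A
  P_R2 = I_R2² × R2 = (0.0006473)² × 6800 = 0.002849 W

Final answers:
1. V_1 = 4.401 V
2. I_R1 = 0.001663 A
3. P_R2 = 0.002849 W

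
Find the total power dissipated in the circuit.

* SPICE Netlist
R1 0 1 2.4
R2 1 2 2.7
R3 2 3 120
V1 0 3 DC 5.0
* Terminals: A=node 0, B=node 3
Nodal analysis, taking node 3 as the 0 V reference.
Source V1 fixes V_0 = 5 V.
KCL at each unknown node (sum of currents leaving = 0; resistances in Ω):
  Node 1: (V_1 - 5)/2.4 + (V_1 - V_2)/2.7 = 0
  Node 2: (V_2 - V_1)/2.7 + (V_2 - 0)/120 = 0
Collecting terms (coefficients in siemens):
  0.787·V_1 - 0.3704·V_2 = 2.083
  0.3787·V_2 - 0.3704·V_1 = 0
Determinant D = (0.787)(0.3787) - (-0.3704)(-0.3704) = 0.1609
V_1 = [(2.083)(0.3787) - (-0.3704)(0)]/D = 4.904 V
V_2 = [(0.787)(0) - (2.083)(-0.3704)]/D = 4.796 V
Power in each resistor, P = (ΔV)²/R:
  P_R1 = (5 - 4.904)²/2.4 = 0.003834 W
  P_R2 = (4.904 - 4.796)²/2.7 = 0.004313 W
  P_R3 = (4.796 - 0)²/120 = 0.1917 W
P_total = P_R1 + P_R2 + P_R3 = 0.1998 W

Final answer: 0.1998 W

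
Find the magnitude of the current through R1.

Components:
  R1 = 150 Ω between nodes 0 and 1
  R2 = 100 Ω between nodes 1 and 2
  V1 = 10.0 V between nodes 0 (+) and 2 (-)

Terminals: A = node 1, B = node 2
Nodal analysis, taking node 2 as the 0 V reference.
Source V1 fixes V_0 = 10 V.
KCL at each unknown node (sum of currents leaving = 0; resistances in Ω):
  Node 1: (V_1 - 10)/150 + (V_1 - 0)/100 = 0
Collecting terms: 0.01667 × V_1 = 0.06667  =>  V_1 = 4 V
I_R1 = (V_0 - V_1)/R1 = (10 - 4)/150 = 0.04 A
|I_R1| = 0.04 A

Final answer: |I_R1| = 0.04 A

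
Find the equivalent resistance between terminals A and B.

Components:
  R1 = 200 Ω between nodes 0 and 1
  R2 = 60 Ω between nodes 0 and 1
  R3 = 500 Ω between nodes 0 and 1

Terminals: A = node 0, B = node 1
Reduce the network between node 0 (A) and node 1 (B) by series/parallel combination:
  Rp1 = R1 ‖ R2 ‖ R3 (parallel, all between nodes 0 and 1) = 1/(1/200 + 1/60 + 1/500) = 42.25 Ω
R_eq = 42.25 Ω

Final answer: 42.25 Ω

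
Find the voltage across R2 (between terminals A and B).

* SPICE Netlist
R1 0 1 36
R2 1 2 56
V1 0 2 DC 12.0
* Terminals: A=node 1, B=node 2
R1 and R2 are in series across V1 (node 0 → node 1 → node 2), and the output A–B is taken across R2, so this is a voltage divider.
Series current: I = V1/(R1 + R2) = 12/(36 + 56) = 12/92 = 0.1304 A
V_R2 = I × R2 = V1 × R2/(R1 + R2) = 12 × 56/92 = 7.304 V

Final answer: 7.304 V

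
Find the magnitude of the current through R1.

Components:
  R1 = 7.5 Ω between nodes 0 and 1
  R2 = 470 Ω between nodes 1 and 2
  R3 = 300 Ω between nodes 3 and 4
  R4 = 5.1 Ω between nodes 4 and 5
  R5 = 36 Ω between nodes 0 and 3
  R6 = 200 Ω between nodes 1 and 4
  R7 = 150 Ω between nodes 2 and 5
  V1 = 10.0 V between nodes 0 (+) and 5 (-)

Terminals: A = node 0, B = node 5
Nodal analysis, taking node 5 as the 0 V reference.
Source V1 fixes V_0 = 10 V.
KCL at each unknown node (sum of currents leaving = 0; resistances in Ω):
  Node 1: (V_1 - 10)/7.5 + (V_1 - V_2)/470 + (V_1 - V_4)/200 = 0
  Node 2: (V_2 - V_1)/470 + (V_2 - 0)/150 = 0
  Node 3: (V_3 - V_4)/300 + (V_3 - 10)/36 = 0
  Node 4: (V_4 - V_3)/300 + (V_4 - 0)/5.1 + (V_4 - V_1)/200 = 0
Collecting terms (coefficients in siemens):
  0.1405·V_1 - 0.002128·V_2 - 0.005·V_4 = 1.333
  0.008794·V_2 - 0.002128·V_1 = 0
  0.03111·V_3 - 0.003333·V_4 = 0.2778
  0.2044·V_4 - 0.005·V_1 - 0.003333·V_3 = 0
Solving these 4 simultaneous equations (Gaussian elimination) gives:
  V_1 = 9.541 V, V_2 = 2.308 V, V_3 = 8.969 V, V_4 = 0.3796 V
I_R1 = (V_0 - V_1)/R1 = (10 - 9.541)/7.5 = 0.0612 A
|I_R1| = 0.0612 A

Final answer: |I_R1| = 0.0612 A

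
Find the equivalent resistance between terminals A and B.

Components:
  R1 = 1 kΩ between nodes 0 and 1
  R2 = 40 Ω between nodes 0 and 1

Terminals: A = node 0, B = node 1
Reduce the network between node 0 (A) and node 1 (B) by series/parallel combination:
  Rp1 = R1 ‖ R2 (parallel, both between nodes 0 and 1) = 1/(1/1000 + 1/40) = 38.46 Ω
R_eq = 38.46 Ω

Final answer: 38.46 Ω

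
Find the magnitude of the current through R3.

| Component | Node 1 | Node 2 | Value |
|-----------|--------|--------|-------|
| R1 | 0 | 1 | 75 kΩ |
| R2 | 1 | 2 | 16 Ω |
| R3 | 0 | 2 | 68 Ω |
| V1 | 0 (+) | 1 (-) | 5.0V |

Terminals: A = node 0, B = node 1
Nodal analysis, taking node 1 as the 0 V reference.
Source V1 fixes V_0 = 5 V.
KCL at each unknown node (sum of currents leaving = 0; resistances in Ω):
  Node 2: (V_2 - 0)/16 + (V_2 - 5)/68 = 0
Collecting terms: 0.07721 × V_2 = 0.07353  =>  V_2 = 0.9524 V
I_R3 = (V_0 - V_2)/R3 = (5 - 0.9524)/68 = 0.05952 A
|I_R3| = 0.05952 A

Final answer: |I_R3| = 0.05952 A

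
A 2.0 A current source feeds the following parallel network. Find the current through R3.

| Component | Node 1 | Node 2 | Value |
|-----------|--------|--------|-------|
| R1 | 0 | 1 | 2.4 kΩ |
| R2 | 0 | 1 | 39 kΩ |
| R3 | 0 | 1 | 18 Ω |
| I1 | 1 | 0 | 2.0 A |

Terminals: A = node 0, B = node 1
All resistors sit directly between nodes 0 and 1, so they are in parallel and share one voltage V; the full source current 2 A splits among them.
1/R_par = 1/2400 + 1/39000 + 1/18 = 0.056 S  =>  R_par = 17.86 Ω
V = I × R_par = 2 × 17.86 = 35.72 V
I_R3 = V/R3 = 35.72/18 = 1.984 A

Final answer: 1.984 A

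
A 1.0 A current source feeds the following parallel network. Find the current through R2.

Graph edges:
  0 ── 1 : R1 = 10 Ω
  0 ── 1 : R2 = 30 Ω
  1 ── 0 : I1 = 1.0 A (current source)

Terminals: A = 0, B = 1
All resistors sit directly between nodes 0 and 1, so they are in parallel and share one voltage V; the full source current 1 A splits among them.
1/R_par = 1/10 + 1/30 = 0.1333 S  =>  R_par = 7.5 Ω
V = I × R_par = 1 × 7.5 = 7.5 V
I_R2 = V/R2 = 7.5/30 = 0.25 A

Final answer: 0.25 A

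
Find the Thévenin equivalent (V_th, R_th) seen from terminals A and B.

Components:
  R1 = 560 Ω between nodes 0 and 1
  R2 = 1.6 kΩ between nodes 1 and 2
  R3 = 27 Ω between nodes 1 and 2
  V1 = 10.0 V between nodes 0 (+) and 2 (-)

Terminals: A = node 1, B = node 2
Step 1 — V_th is the open-circuit voltage V_A - V_B (nothing connected across the terminals).
Nodal analysis, taking node 2 as the 0 V reference.
Source V1 fixes V_0 = 10 V.
KCL at each unknown node (sum of currents leaving = 0; resistances in Ω):
  Node 1: (V_1 - 10)/560 + (V_1 - 0)/1600 + (V_1 - 0)/27 = 0
Collecting terms: 0.03945 × V_1 = 0.01786  =>  V_1 = 0.4527 V
V_th = V_1 - V_2 = 0.4527 - 0 = 0.4527 V
Step 2 — R_th: zero the source — replace V1 by a short circuit (node 2 merges into node 0) — and find the resistance seen between A (node 1) and B (node 0).
Reduce the network between node 1 (A) and node 0 (B) by series/parallel combination:
  Rp1 = R1 ‖ R2 ‖ R3 (parallel, all between nodes 0 and 1) = 1/(1/560 + 1/1600 + 1/27) = 25.35 Ω
R_th = 25.35 Ω

Final answer: V_th = 0.4527 V, R_th = 25.35 Ω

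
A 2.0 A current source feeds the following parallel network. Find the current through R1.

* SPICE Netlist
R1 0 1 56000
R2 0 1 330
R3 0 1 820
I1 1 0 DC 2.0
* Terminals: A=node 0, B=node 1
All resistors sit directly between nodes 0 and 1, so they are in parallel and share one voltage V; the full source current 2 A splits among them.
1/R_par = 1/56000 + 1/330 + 1/820 = 0.004268 S  =>  R_par = 234.3 Ω
V = I × R_par = 2 × 234.3 = 468.6 V
I_R1 = V/R1 = 468.6/56000 = 0.008369 A

Final answer: 0.008369 A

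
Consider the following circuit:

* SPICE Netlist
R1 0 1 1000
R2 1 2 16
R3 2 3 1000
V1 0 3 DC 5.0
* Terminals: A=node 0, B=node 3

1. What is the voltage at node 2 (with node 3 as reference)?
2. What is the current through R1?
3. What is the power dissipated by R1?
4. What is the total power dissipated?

Nodal analysis, taking node 3 as the 0 V reference.
Source V1 fixes V_0 = 5 V.
KCL at each unknown node (sum of currents leaving = 0; resistances in Ω):
  Node 1: (V_1 - 5)/1000 + (V_1 - V_2)/16 = 0
  Node 2: (V_2 - V_1)/16 + (V_2 - 0)/1000 = 0
Collecting terms (coefficients in siemens):
  0.0635·V_1 - 0.0625·V_2 = 0.005
  0.0635·V_2 - 0.0625·V_1 = 0
Determinant D = (0.0635)(0.0635) - (-0.0625)(-0.0625) = 0.000126
V_1 = [(0.005)(0.0635) - (-0.0625)(0)]/D = 2.52 V
V_2 = [(0.0635)(0) - (0.005)(-0.0625)]/D = 2.48 V
Part 1:
  Read off the nodal solution: V_2 = 2.48 V
Part 2:
  I_R1 = (V_0 - V_1)/R1 = (5 - 2.52)/1000 = 0.00248 A
  Magnitude: I_R1 = 0.00248 A
Part 3:
  I_R1 = (V_0 - V_1)/R1 = (5 - 2.52)/1000 = 0.00248 A
  P_R1 = I_R1² × R1 = (0.00248)² × 1000 = 0.006151 W
Part 4:
  Power in each resistor, P = (ΔV)²/R:
    P_R1 = (5 - 2.52)²/1000 = 0.006151 W
    P_R2 = (2.52 - 2.48)²/16 = 0.00009842 W
    P_R3 = (2.48 - 0)²/1000 = 0.006151 W
  P_total = P_R1 + P_R2 + P_R3 = 0.0124 W

Final answers:
1. V_2 = 2.48 V
2. I_R1 = 0.00248 A
3. P_R1 = 0.006151 W
4. P_total = 0.0124 W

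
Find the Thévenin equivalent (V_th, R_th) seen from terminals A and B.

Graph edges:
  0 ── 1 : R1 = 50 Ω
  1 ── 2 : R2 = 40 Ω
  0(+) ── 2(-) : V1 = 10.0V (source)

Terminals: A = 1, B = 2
Step 1 — V_th is the open-circuit voltage V_A - V_B (nothing connected across the terminals).
Nodal analysis, taking node 2 as the 0 V reference.
Source V1 fixes V_0 = 10 V.
KCL at each unknown node (sum of currents leaving = 0; resistances in Ω):
  Node 1: (V_1 - 10)/50 + (V_1 - 0)/40 = 0
Collecting terms: 0.045 × V_1 = 0.2  =>  V_1 = 4.444 V
V_th = V_1 - V_2 = 4.444 - 0 = 4.444 V
Step 2 — R_th: zero the source — replace V1 by a short circuit (node 2 merges into node 0) — and find the resistance seen between A (node 1) and B (node 0).
Reduce the network between node 1 (A) and node 0 (B) by series/parallel combination:
  Rp1 = R1 ‖ R2 (parallel, both between nodes 0 and 1) = 1/(1/50 + 1/40) = 22.22 Ω
R_th = 22.22 Ω

Final answer: V_th = 4.444 V, R_th = 22.22 Ω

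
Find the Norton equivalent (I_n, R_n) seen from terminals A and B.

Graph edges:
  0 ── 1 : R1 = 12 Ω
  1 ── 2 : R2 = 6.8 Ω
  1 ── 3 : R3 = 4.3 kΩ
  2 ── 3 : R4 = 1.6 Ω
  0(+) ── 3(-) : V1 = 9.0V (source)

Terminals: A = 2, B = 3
Find the Thévenin equivalent first; then I_n = V_th/R_th and R_n = R_th.
Step 1 — V_th is the open-circuit voltage V_A - V_B (nothing connected across the terminals).
Nodal analysis, taking node 3 as the 0 V reference.
Source V1 fixes V_0 = 9 V.
KCL at each unknown node (sum of currents leaving = 0; resistances in Ω):
  Node 1: (V_1 - 9)/12 + (V_1 - V_2)/6.8 + (V_1 - 0)/4300 = 0
  Node 2: (V_2 - V_1)/6.8 + (V_2 - 0)/1.6 = 0
Collecting terms (coefficients in siemens):
  0.2306·V_1 - 0.1471·V_2 = 0.75
  0.7721·V_2 - 0.1471·V_1 = 0
Determinant D = (0.2306)(0.7721) - (-0.1471)(-0.1471) = 0.1564
V_1 = [(0.75)(0.7721) - (-0.1471)(0)]/D = 3.702 V
V_2 = [(0.2306)(0) - (0.75)(-0.1471)]/D = 0.7051 V
V_th = V_2 - V_3 = 0.7051 - 0 = 0.7051 V
Step 2 — R_th: zero the source — replace V1 by a short circuit (node 3 merges into node 0) — and find the resistance seen between A (node 2) and B (node 0).
Reduce the network between node 2 (A) and node 0 (B) by series/parallel combination:
  Rp1 = R1 ‖ R3 (parallel, both between nodes 0 and 1) = 1/(1/12 + 1/4300) = 11.97 Ω
  Rs1 = R2 + Rp1 (series, joined only at node 1) = 6.8 + 11.97 = 18.77 Ω
  Rp2 = R4 ‖ Rs1 (parallel, both between nodes 0 and 2) = 1/(1/1.6 + 1/18.77) = 1.474 Ω
R_th = 1.474 Ω
I_n = V_th/R_th = 0.7051/1.474 = 0.4782 A, and R_n = R_th = 1.474 Ω

Final answer: I_n = 0.4782 A, R_n = 1.474 Ω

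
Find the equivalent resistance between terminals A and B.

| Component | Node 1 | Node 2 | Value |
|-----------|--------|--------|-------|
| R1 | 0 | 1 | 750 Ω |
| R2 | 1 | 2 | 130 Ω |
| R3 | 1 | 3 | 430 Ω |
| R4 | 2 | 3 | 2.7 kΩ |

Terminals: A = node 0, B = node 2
Reduce the network between node 0 (A) and node 2 (B) by series/parallel combination:
  Rs1 = R3 + R4 (series, joined only at node 3) = 430 + 2700 = 3130 Ω
  Rp1 = R2 ‖ Rs1 (parallel, both between nodes 1 and 2) = 1/(1/130 + 1/3130) = 124.8 Ω
  Rs2 = R1 + Rp1 (series, joined only at node 1) = 750 + 124.8 = 874.8 Ω
R_eq = 874.8 Ω

Final answer: 874.8 Ω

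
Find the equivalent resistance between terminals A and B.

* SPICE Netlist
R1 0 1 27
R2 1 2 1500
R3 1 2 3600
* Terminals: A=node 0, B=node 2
Reduce the network between node 0 (A) and node 2 (B) by series/parallel combination:
  Rp1 = R2 ‖ R3 (parallel, both between nodes 1 and 2) = 1/(1/1500 + 1/3600) = 1059 Ω
  Rs1 = R1 + Rp1 (series, joined only at node 1) = 27 + 1059 = 1086 Ω
R_eq = 1.086 kΩ

Final answer: 1.086 kΩ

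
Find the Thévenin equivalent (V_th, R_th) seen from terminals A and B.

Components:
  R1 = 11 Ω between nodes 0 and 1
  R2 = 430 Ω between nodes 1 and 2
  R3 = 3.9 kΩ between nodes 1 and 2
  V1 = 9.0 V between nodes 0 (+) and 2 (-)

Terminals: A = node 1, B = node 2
Step 1 — V_th is the open-circuit voltage V_A - V_B (nothing connected across the terminals).
Nodal analysis, taking node 2 as the 0 V reference.
Source V1 fixes V_0 = 9 V.
KCL at each unknown node (sum of currents leaving = 0; resistances in Ω):
  Node 1: (V_1 - 9)/11 + (V_1 - 0)/430 + (V_1 - 0)/3900 = 0
Collecting terms: 0.09349 × V_1 = 0.8182  =>  V_1 = 8.751 V
V_th = V_1 - V_2 = 8.751 - 0 = 8.751 V
Step 2 — R_th: zero the source — replace V1 by a short circuit (node 2 merges into node 0) — and find the resistance seen between A (node 1) and B (node 0).
Reduce the network between node 1 (A) and node 0 (B) by series/parallel combination:
  Rp1 = R1 ‖ R2 ‖ R3 (parallel, all between nodes 0 and 1) = 1/(1/11 + 1/430 + 1/3900) = 10.7 Ω
R_th = 10.7 Ω

Final answer: V_th = 8.751 V, R_th = 10.7 Ω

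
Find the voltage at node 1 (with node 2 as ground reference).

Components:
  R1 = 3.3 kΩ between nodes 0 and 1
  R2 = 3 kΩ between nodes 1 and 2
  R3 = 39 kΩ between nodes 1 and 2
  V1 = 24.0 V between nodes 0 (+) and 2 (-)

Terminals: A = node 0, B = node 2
Nodal analysis, taking node 2 as the 0 V reference.
Source V1 fixes V_0 = 24 V.
KCL at each unknown node (sum of currents leaving = 0; resistances in Ω):
  Node 1: (V_1 - 24)/3300 + (V_1 - 0)/3000 + (V_1 - 0)/39000 = 0
Collecting terms: 0.000662 × V_1 = 0.007273  =>  V_1 = 10.99 V
The requested potential is V_1 = 10.99 V.

Final answer: V_1 = 10.99 V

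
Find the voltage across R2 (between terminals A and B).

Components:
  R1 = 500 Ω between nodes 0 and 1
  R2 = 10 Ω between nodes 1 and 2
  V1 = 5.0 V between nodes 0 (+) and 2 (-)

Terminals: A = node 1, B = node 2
R1 and R2 are in series across V1 (node 0 → node 1 → node 2), and the output A–B is taken across R2, so this is a voltage divider.
Series current: I = V1/(R1 + R2) = 5/(500 + 10) = 5/510 = 0.009804 A
V_R2 = I × R2 = V1 × R2/(R1 + R2) = 5 × 10/510 = 0.09804 V

Final answer: 0.09804 V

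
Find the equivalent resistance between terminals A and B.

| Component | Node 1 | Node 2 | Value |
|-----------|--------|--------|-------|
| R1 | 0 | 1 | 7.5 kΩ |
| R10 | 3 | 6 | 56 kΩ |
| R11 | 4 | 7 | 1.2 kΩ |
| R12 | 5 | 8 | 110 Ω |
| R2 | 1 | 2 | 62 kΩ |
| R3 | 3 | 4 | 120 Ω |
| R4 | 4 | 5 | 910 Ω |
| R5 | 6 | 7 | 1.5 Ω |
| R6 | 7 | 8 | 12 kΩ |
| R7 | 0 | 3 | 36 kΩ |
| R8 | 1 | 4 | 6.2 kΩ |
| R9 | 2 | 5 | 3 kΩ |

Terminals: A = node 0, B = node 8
The network is not a plain series/parallel combination. Inject a 1 A test current into terminal A (node 0) and return it from terminal B (node 8); then R_eq = V_A / (1 A).
Nodal analysis, taking node 8 as the 0 V reference.
Current source I_test pushes 1 A into node 0 and draws it out of node 8.
KCL at each unknown node (sum of currents leaving = 0; resistances in Ω):
  Node 0: (V_0 - V_1)/7500 + (V_0 - V_3)/36000 - 1 = 0
  Node 1: (V_1 - V_0)/7500 + (V_1 - V_2)/62000 + (V_1 - V_4)/6200 = 0
  Node 2: (V_2 - V_1)/62000 + (V_2 - V_5)/3000 = 0
  Node 3: (V_3 - V_0)/36000 + (V_3 - V_4)/120 + (V_3 - V_6)/56000 = 0
  Node 4: (V_4 - V_1)/6200 + (V_4 - V_3)/120 + (V_4 - V_5)/910 + (V_4 - V_7)/1200 = 0
  Node 5: (V_5 - V_2)/3000 + (V_5 - V_4)/910 + (V_5 - 0)/110 = 0
  Node 6: (V_6 - V_3)/56000 + (V_6 - V_7)/1.5 = 0
  Node 7: (V_7 - V_4)/1200 + (V_7 - V_6)/1.5 + (V_7 - 0)/12000 = 0
Collecting terms (coefficients in siemens):
  0.0001611·V_0 - 0.0001333·V_1 - 0.00002778·V_3 = 1
  0.0003108·V_1 - 0.0001333·V_0 - 0.00001613·V_2 - 0.0001613·V_4 = 0
  0.0003495·V_2 - 0.00001613·V_1 - 0.0003333·V_5 = 0
  0.008379·V_3 - 0.00002778·V_0 - 0.008333·V_4 - 0.00001786·V_6 = 0
  0.01043·V_4 - 0.0001613·V_1 - 0.008333·V_3 - 0.001099·V_5 - 0.0008333·V_7 = 0
  0.01052·V_5 - 0.0003333·V_2 - 0.001099·V_4 = 0
  0.6667·V_6 - 0.00001786·V_3 - 0.6667·V_7 = 0
  0.6676·V_7 - 0.0008333·V_4 - 0.6667·V_6 = 0
Solving these 8 simultaneous equations (Gaussian elimination) gives:
  V_0 = 10480 V, V_1 = 4972 V, V_2 = 327.3 V, V_3 = 915 V
  V_4 = 883.4 V, V_5 = 102.6 V, V_6 = 805.2 V, V_7 = 805.2 V
R_eq = V_0 / 1 A = 10480 Ω = 10.48 kΩ

Final answer: 10.48 kΩ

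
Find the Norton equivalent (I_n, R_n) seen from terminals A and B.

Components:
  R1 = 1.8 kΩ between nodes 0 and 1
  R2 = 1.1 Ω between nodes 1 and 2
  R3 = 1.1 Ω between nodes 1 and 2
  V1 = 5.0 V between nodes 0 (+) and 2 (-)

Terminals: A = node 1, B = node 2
Find the Thévenin equivalent first; then I_n = V_th/R_th and R_n = R_th.
Step 1 — V_th is the open-circuit voltage V_A - V_B (nothing connected across the terminals).
Nodal analysis, taking node 2 as the 0 V reference.
Source V1 fixes V_0 = 5 V.
KCL at each unknown node (sum of currents leaving = 0; resistances in Ω):
  Node 1: (V_1 - 5)/1800 + (V_1 - 0)/1.1 + (V_1 - 0)/1.1 = 0
Collecting terms: 1.819 × V_1 = 0.002778  =>  V_1 = 0.001527 V
V_th = V_1 - V_2 = 0.001527 - 0 = 0.001527 V
Step 2 — R_th: zero the source — replace V1 by a short circuit (node 2 merges into node 0) — and find the resistance seen between A (node 1) and B (node 0).
Reduce the network between node 1 (A) and node 0 (B) by series/parallel combination:
  Rp1 = R1 ‖ R2 ‖ R3 (parallel, all between nodes 0 and 1) = 1/(1/1800 + 1/1.1 + 1/1.1) = 0.5498 Ω
R_th = 0.5498 Ω
I_n = V_th/R_th = 0.001527/0.5498 = 0.002778 A, and R_n = R_th = 0.5498 Ω

Final answer: I_n = 0.002778 A, R_n = 0.5498 Ω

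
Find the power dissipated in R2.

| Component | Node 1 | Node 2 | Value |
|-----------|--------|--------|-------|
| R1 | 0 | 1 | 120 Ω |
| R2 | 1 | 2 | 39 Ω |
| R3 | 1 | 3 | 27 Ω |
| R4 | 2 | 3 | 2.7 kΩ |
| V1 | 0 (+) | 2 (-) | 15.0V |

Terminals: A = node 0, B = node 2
Nodal analysis, taking node 2 as the 0 V reference.
Source V1 fixes V_0 = 15 V.
KCL at each unknown node (sum of currents leaving = 0; resistances in Ω):
  Node 1: (V_1 - 15)/120 + (V_1 - 0)/39 + (V_1 - V_3)/27 = 0
  Node 3: (V_3 - V_1)/27 + (V_3 - 0)/2700 = 0
Collecting terms (coefficients in siemens):
  0.07101·V_1 - 0.03704·V_3 = 0.125
  0.03741·V_3 - 0.03704·V_1 = 0
Determinant D = (0.07101)(0.03741) - (-0.03704)(-0.03704) = 0.001285
V_1 = [(0.125)(0.03741) - (-0.03704)(0)]/D = 3.64 V
V_3 = [(0.07101)(0) - (0.125)(-0.03704)]/D = 3.604 V
I_R2 = (V_1 - V_2)/R2 = (3.64 - 0)/39 = 0.09333 A
P_R2 = I_R2² × R2 = (0.09333)² × 39 = 0.3397 W

Final answer: 0.3397 W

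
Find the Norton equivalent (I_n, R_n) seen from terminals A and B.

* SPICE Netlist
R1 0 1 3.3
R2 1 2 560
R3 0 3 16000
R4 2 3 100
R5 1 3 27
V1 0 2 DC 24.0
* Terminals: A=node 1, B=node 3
Find the Thévenin equivalent first; then I_n = V_th/R_th and R_n = R_th.
Step 1 — V_th is the open-circuit voltage V_A - V_B (nothing connected across the terminals).
Nodal analysis, taking node 2 as the 0 V reference.
Source V1 fixes V_0 = 24 V.
KCL at each unknown node (sum of currents leaving = 0; resistances in Ω):
  Node 1: (V_1 - 24)/3.3 + (V_1 - 0)/560 + (V_1 - V_3)/27 = 0
  Node 3: (V_3 - 24)/16000 + (V_3 - 0)/100 + (V_3 - V_1)/27 = 0
Collecting terms (coefficients in siemens):
  0.3419·V_1 - 0.03704·V_3 = 7.273
  0.0471·V_3 - 0.03704·V_1 = 0.0015
Determinant D = (0.3419)(0.0471) - (-0.03704)(-0.03704) = 0.01473
V_1 = [(7.273)(0.0471) - (-0.03704)(0.0015)]/D = 23.26 V
V_3 = [(0.3419)(0.0015) - (7.273)(-0.03704)]/D = 18.32 V
V_th = V_1 - V_3 = 23.26 - 18.32 = 4.937 V
Step 2 — R_th: zero the source — replace V1 by a short circuit (node 2 merges into node 0) — and find the resistance seen between A (node 1) and B (node 3).
Reduce the network between node 1 (A) and node 3 (B) by series/parallel combination:
  Rp1 = R1 ‖ R2 (parallel, both between nodes 0 and 1) = 1/(1/3.3 + 1/560) = 3.281 Ω
  Rp2 = R3 ‖ R4 (parallel, both between nodes 0 and 3) = 1/(1/16000 + 1/100) = 99.38 Ω
  Rs1 = Rp1 + Rp2 (series, joined only at node 0) = 3.281 + 99.38 = 102.7 Ω
  Rp3 = R5 ‖ Rs1 (parallel, both between nodes 1 and 3) = 1/(1/27 + 1/102.7) = 21.38 Ω
R_th = 21.38 Ω
I_n = V_th/R_th = 4.937/21.38 = 0.231 A, and R_n = R_th = 21.38 Ω

Final answer: I_n = 0.231 A, R_n = 21.38 Ω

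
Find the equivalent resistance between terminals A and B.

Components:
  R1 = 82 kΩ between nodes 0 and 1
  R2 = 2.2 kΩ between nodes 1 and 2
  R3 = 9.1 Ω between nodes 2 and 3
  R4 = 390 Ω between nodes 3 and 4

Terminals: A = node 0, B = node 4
Reduce the network between node 0 (A) and node 4 (B) by series/parallel combination:
  Rs1 = R1 + R2 (series, joined only at node 1) = 82000 + 2200 = 84200 Ω
  Rs2 = R3 + Rs1 (series, joined only at node 2) = 9.1 + 84200 = 84210 Ω
  Rs3 = R4 + Rs2 (series, joined only at node 3) = 390 + 84210 = 84600 Ω
R_eq = 84.6 kΩ

Final answer: 84.6 kΩ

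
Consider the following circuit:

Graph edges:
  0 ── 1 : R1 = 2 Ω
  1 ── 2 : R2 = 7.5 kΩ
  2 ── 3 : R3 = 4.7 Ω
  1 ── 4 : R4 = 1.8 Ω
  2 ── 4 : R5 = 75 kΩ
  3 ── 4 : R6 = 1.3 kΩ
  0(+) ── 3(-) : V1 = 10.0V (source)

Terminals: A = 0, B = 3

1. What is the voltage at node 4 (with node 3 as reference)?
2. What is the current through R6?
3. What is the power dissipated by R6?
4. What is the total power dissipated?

Nodal analysis, taking node 3 as the 0 V reference.
Source V1 fixes V_0 = 10 V.
KCL at each unknown node (sum of currents leaving = 0; resistances in Ω):
  Node 1: (V_1 - 10)/2 + (V_1 - V_2)/7500 + (V_1 - V_4)/1.8 = 0
  Node 2: (V_2 - V_1)/7500 + (V_2 - 0)/4.7 + (V_2 - V_4)/75000 = 0
  Node 4: (V_4 - V_1)/1.8 + (V_4 - V_2)/75000 + (V_4 - 0)/1300 = 0
Collecting terms (coefficients in siemens):
  1.056·V_1 - 0.0001333·V_2 - 0.5556·V_4 = 5
  0.2129·V_2 - 0.0001333·V_1 - 0.00001333·V_4 = 0
  0.5563·V_4 - 0.5556·V_1 - 0.00001333·V_2 = 0
Solving these 3 simultaneous equations (Gaussian elimination) gives:
  V_1 = 9.982 V, V_2 = 0.006875 V, V_4 = 9.968 V
Part 1:
  Read off the nodal solution: V_4 = 9.968 V
Part 2:
  I_R6 = (V_3 - V_4)/R6 = (0 - 9.968)/1300 = -0.007667 A
  Magnitude: I_R6 = 0.007667 A
Part 3:
  I_R6 = (V_3 - V_4)/R6 = (0 - 9.968)/1300 = -0.007667 A
  P_R6 = I_R6² × R6 = (-0.007667)² × 1300 = 0.07643 W
Part 4:
  Power in each resistor, P = (ΔV)²/R:
    P_R1 = (10 - 9.982)²/2 = 0.0001667 W
    P_R2 = (9.982 - 0.006875)²/7500 = 0.01327 W
    P_R3 = (0.006875 - 0)²/4.7 = 0.00001006 W
    P_R4 = (9.982 - 9.968)²/1.8 = 0.0001095 W
    P_R5 = (0.006875 - 9.968)²/75000 = 0.001323 W
    P_R6 = (0 - 9.968)²/1300 = 0.07643 W
  P_total = P_R1 + P_R2 + P_R3 + P_R4 + P_R5 + P_R6 = 0.0913 W

Final answers:
1. V_4 = 9.968 V
2. I_R6 = 0.007667 A
3. P_R6 = 0.07643 W
4. P_total = 0.0913 W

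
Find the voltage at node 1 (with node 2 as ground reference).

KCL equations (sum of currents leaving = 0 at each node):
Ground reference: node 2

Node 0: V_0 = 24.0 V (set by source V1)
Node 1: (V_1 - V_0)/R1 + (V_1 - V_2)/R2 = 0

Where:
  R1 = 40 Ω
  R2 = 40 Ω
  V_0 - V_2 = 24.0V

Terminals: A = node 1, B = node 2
Nodal analysis, taking node 2 as the 0 V reference.
Source V1 fixes V_0 = 24 V.
KCL at each unknown node (sum of currents leaving = 0; resistances in Ω):
  Node 1: (V_1 - 24)/40 + (V_1 - 0)/40 = 0
Collecting terms: 0.05 × V_1 = 0.6  =>  V_1 = 12 V
The requested potential is V_1 = 12 V.

Final answer: V_1 = 12 V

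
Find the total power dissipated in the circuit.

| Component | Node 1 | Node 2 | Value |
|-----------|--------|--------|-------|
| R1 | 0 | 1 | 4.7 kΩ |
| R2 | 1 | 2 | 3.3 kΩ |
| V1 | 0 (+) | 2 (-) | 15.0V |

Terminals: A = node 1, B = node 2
Nodal analysis, taking node 2 as the 0 V reference.
Source V1 fixes V_0 = 15 V.
KCL at each unknown node (sum of currents leaving = 0; resistances in Ω):
  Node 1: (V_1 - 15)/4700 + (V_1 - 0)/3300 = 0
Collecting terms: 0.0005158 × V_1 = 0.003191  =>  V_1 = 6.188 V
Power in each resistor, P = (ΔV)²/R:
  P_R1 = (15 - 6.188)²/4700 = 0.01652 W
  P_R2 = (6.188 - 0)²/3300 = 0.0116 W
P_total = P_R1 + P_R2 = 0.02813 W

Final answer: 0.02813 W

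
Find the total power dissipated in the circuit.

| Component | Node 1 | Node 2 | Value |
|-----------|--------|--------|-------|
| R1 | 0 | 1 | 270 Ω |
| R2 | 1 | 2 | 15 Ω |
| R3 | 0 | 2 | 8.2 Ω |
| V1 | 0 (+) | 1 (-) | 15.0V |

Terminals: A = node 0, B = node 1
Nodal analysis, taking node 1 as the 0 V reference.
Source V1 fixes V_0 = 15 V.
KCL at each unknown node (sum of currents leaving = 0; resistances in Ω):
  Node 2: (V_2 - 0)/15 + (V_2 - 15)/8.2 = 0
Collecting terms: 0.1886 × V_2 = 1.829  =>  V_2 = 9.698 V
Power in each resistor, P = (ΔV)²/R:
  P_R1 = (15 - 0)²/270 = 0.8333 W
  P_R2 = (0 - 9.698)²/15 = 6.27 W
  P_R3 = (15 - 9.698)²/8.2 = 3.428 W
P_total = P_R1 + P_R2 + P_R3 = 10.53 W

Final answer: 10.53 W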